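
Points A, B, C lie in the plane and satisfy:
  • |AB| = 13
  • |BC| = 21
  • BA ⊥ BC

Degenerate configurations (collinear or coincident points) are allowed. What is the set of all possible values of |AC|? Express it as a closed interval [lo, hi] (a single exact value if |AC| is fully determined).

|AB| ∈ {13}
|BC| ∈ {21}
|AC| ∈ {√(610)}

|AC| = √(610)  (≈ 24.6982)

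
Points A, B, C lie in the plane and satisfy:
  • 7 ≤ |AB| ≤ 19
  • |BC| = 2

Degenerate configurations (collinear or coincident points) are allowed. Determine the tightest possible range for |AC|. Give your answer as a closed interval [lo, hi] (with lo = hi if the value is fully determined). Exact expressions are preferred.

|AB| ∈ [7, 19]
|BC| ∈ {2}
|AC| ∈ [5, 21]

|AC| ∈ [5, 21]  (≈ [5.0000, 21.0000])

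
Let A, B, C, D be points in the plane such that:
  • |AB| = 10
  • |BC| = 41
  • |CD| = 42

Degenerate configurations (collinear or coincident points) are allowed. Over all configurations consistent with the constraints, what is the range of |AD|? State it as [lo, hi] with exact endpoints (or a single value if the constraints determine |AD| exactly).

|AD| ∈ [0, 93]  (≈ [0.0000, 93.0000])

|AB| ∈ {10}
|BC| ∈ {41}
|CD| ∈ {42}
|AC| ∈ [31, 51]
|BD| ∈ [1, 83]
|AD| ∈ [0, 93]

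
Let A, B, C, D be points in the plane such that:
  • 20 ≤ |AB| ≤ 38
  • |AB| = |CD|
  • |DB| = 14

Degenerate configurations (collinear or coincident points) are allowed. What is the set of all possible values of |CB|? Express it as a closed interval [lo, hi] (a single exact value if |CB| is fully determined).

|AB| ∈ [20, 38]
|BD| ∈ {14}
|CD| ∈ [20, 38]
|AD| ∈ [6, 52]
|BC| ∈ [6, 52]
|AC| ∈ [0, 90]

|CB| ∈ [6, 52]  (≈ [6.0000, 52.0000])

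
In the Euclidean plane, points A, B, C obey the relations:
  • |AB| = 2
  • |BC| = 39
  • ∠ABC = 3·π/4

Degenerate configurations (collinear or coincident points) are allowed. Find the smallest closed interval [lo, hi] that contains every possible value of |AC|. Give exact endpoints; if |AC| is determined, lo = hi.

|AB| ∈ {2}
|BC| ∈ {39}
|AC| ∈ {√(78·√(2) + 1525)}

|AC| = √(78·√(2) + 1525)  (≈ 40.4389)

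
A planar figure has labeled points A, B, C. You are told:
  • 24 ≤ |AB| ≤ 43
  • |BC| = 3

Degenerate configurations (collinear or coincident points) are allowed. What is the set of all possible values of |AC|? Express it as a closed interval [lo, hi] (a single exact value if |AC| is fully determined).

|AC| ∈ [21, 46]  (≈ [21.0000, 46.0000])

|AB| ∈ [24, 43]
|BC| ∈ {3}
|AC| ∈ [21, 46]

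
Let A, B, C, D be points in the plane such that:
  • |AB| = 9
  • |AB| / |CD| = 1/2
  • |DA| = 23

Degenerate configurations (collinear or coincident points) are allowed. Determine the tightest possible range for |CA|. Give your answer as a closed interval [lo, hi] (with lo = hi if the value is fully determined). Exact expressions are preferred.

|CA| ∈ [5, 41]  (≈ [5.0000, 41.0000])

|AB| ∈ {9}
|AD| ∈ {23}
|CD| ∈ {18}
|BD| ∈ [14, 32]
|AC| ∈ [5, 41]
|BC| ∈ [0, 50]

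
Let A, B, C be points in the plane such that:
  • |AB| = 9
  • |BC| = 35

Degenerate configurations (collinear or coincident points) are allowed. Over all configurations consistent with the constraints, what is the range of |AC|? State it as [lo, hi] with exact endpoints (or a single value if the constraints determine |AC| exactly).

|AB| ∈ {9}
|BC| ∈ {35}
|AC| ∈ [26, 44]

|AC| ∈ [26, 44]  (≈ [26.0000, 44.0000])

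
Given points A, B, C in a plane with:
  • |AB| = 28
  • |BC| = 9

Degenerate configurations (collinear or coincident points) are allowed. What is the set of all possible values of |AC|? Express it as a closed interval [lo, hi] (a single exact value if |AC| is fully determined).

|AB| ∈ {28}
|BC| ∈ {9}
|AC| ∈ [19, 37]

|AC| ∈ [19, 37]  (≈ [19.0000, 37.0000])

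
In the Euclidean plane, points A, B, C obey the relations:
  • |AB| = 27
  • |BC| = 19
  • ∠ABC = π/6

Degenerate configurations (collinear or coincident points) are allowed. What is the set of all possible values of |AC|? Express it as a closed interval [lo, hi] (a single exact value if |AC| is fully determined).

|AB| ∈ {27}
|BC| ∈ {19}
|AC| ∈ {√(1090 - 513·√(3))}

|AC| = √(1090 - 513·√(3))  (≈ 14.1936)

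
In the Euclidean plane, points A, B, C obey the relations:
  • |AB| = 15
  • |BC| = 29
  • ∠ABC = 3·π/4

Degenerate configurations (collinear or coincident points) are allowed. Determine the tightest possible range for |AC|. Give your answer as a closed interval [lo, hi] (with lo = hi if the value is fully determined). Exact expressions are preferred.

|AC| = √(435·√(2) + 1066)  (≈ 41.0022)

|AB| ∈ {15}
|BC| ∈ {29}
|AC| ∈ {√(435·√(2) + 1066)}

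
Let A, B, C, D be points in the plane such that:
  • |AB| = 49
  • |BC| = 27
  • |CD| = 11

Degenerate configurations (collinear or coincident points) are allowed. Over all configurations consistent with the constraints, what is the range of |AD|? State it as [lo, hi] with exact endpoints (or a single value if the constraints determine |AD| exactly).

|AB| ∈ {49}
|BC| ∈ {27}
|CD| ∈ {11}
|AC| ∈ [22, 76]
|BD| ∈ [16, 38]
|AD| ∈ [11, 87]

|AD| ∈ [11, 87]  (≈ [11.0000, 87.0000])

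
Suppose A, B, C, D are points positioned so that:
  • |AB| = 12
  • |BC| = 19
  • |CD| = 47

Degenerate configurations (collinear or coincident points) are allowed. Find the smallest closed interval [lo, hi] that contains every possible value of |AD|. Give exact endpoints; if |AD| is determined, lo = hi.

|AD| ∈ [16, 78]  (≈ [16.0000, 78.0000])

|AB| ∈ {12}
|BC| ∈ {19}
|CD| ∈ {47}
|AC| ∈ [7, 31]
|BD| ∈ [28, 66]
|AD| ∈ [16, 78]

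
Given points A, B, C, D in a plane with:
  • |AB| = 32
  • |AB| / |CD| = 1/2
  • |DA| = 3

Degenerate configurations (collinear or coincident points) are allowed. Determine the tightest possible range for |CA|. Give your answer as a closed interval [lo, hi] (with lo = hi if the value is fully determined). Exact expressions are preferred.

|AB| ∈ {32}
|AD| ∈ {3}
|CD| ∈ {64}
|BD| ∈ [29, 35]
|AC| ∈ [61, 67]
|BC| ∈ [29, 99]

|CA| ∈ [61, 67]  (≈ [61.0000, 67.0000])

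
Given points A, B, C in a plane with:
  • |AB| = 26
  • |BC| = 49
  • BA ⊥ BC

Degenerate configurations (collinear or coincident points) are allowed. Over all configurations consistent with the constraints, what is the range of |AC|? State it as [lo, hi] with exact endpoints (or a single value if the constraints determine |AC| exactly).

|AC| = √(3077)  (≈ 55.4707)

|AB| ∈ {26}
|BC| ∈ {49}
|AC| ∈ {√(3077)}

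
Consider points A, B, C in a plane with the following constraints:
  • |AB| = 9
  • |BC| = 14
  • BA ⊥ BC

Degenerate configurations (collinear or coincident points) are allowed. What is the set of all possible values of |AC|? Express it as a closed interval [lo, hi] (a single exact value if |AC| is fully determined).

|AC| = √(277)  (≈ 16.6433)

|AB| ∈ {9}
|BC| ∈ {14}
|AC| ∈ {√(277)}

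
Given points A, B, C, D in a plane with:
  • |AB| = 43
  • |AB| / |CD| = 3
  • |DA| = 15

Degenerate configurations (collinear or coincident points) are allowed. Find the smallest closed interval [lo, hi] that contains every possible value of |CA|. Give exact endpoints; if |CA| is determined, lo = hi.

|CA| ∈ [2/3, 88/3]  (≈ [0.6667, 29.3333])

|AB| ∈ {43}
|AD| ∈ {15}
|CD| ∈ {43/3}
|BD| ∈ [28, 58]
|AC| ∈ [2/3, 88/3]
|BC| ∈ [41/3, 217/3]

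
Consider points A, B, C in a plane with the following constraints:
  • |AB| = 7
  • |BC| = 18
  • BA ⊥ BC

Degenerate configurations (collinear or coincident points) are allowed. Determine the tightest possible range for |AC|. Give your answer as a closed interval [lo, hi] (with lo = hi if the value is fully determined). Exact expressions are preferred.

|AB| ∈ {7}
|BC| ∈ {18}
|AC| ∈ {√(373)}

|AC| = √(373)  (≈ 19.3132)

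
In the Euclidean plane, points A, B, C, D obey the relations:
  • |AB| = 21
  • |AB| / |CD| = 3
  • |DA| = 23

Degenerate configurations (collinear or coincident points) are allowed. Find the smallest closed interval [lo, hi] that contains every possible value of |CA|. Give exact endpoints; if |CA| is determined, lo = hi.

|CA| ∈ [16, 30]  (≈ [16.0000, 30.0000])

|AB| ∈ {21}
|AD| ∈ {23}
|CD| ∈ {7}
|BD| ∈ [2, 44]
|AC| ∈ [16, 30]
|BC| ∈ [0, 51]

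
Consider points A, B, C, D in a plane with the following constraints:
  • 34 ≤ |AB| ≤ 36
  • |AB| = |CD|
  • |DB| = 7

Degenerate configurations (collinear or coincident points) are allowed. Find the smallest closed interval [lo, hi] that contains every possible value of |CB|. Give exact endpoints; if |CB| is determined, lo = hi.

|CB| ∈ [27, 43]  (≈ [27.0000, 43.0000])

|AB| ∈ [34, 36]
|BD| ∈ {7}
|CD| ∈ [34, 36]
|AD| ∈ [27, 43]
|BC| ∈ [27, 43]
|AC| ∈ [0, 79]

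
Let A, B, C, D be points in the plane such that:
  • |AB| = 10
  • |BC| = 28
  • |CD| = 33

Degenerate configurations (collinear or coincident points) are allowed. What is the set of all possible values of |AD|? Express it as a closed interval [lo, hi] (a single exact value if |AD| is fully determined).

|AB| ∈ {10}
|BC| ∈ {28}
|CD| ∈ {33}
|AC| ∈ [18, 38]
|BD| ∈ [5, 61]
|AD| ∈ [0, 71]

|AD| ∈ [0, 71]  (≈ [0.0000, 71.0000])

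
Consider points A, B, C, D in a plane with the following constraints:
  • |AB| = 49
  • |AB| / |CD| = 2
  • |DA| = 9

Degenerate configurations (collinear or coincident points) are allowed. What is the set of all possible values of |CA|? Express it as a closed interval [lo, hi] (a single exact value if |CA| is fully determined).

|AB| ∈ {49}
|AD| ∈ {9}
|CD| ∈ {49/2}
|BD| ∈ [40, 58]
|AC| ∈ [31/2, 67/2]
|BC| ∈ [31/2, 165/2]

|CA| ∈ [31/2, 67/2]  (≈ [15.5000, 33.5000])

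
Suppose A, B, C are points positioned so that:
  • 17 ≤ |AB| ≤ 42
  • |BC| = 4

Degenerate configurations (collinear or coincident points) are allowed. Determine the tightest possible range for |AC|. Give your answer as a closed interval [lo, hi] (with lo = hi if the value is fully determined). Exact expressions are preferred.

|AC| ∈ [13, 46]  (≈ [13.0000, 46.0000])

|AB| ∈ [17, 42]
|BC| ∈ {4}
|AC| ∈ [13, 46]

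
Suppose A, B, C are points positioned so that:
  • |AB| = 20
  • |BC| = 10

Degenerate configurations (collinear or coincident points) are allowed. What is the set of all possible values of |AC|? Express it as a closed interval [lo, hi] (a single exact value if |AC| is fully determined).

|AC| ∈ [10, 30]  (≈ [10.0000, 30.0000])

|AB| ∈ {20}
|BC| ∈ {10}
|AC| ∈ [10, 30]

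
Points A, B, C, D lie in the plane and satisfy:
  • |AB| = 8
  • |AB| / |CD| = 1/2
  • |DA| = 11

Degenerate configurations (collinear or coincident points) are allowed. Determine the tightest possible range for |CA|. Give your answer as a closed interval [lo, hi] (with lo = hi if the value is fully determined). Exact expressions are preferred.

|AB| ∈ {8}
|AD| ∈ {11}
|CD| ∈ {16}
|BD| ∈ [3, 19]
|AC| ∈ [5, 27]
|BC| ∈ [0, 35]

|CA| ∈ [5, 27]  (≈ [5.0000, 27.0000])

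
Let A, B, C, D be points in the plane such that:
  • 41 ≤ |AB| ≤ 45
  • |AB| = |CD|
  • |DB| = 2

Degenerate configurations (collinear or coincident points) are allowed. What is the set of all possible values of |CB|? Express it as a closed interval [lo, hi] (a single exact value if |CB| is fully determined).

|AB| ∈ [41, 45]
|BD| ∈ {2}
|CD| ∈ [41, 45]
|AD| ∈ [39, 47]
|BC| ∈ [39, 47]
|AC| ∈ [0, 92]

|CB| ∈ [39, 47]  (≈ [39.0000, 47.0000])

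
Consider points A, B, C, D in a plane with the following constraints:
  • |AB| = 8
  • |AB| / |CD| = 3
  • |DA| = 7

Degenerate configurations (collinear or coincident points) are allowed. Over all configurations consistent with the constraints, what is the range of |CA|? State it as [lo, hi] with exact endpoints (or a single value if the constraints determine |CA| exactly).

|AB| ∈ {8}
|AD| ∈ {7}
|CD| ∈ {8/3}
|BD| ∈ [1, 15]
|AC| ∈ [13/3, 29/3]
|BC| ∈ [0, 53/3]

|CA| ∈ [13/3, 29/3]  (≈ [4.3333, 9.6667])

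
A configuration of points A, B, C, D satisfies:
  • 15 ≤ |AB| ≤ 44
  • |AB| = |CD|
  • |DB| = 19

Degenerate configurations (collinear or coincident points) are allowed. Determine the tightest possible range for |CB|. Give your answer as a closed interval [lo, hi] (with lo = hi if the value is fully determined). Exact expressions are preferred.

|AB| ∈ [15, 44]
|BD| ∈ {19}
|CD| ∈ [15, 44]
|AD| ∈ [0, 63]
|BC| ∈ [0, 63]
|AC| ∈ [0, 107]

|CB| ∈ [0, 63]  (≈ [0.0000, 63.0000])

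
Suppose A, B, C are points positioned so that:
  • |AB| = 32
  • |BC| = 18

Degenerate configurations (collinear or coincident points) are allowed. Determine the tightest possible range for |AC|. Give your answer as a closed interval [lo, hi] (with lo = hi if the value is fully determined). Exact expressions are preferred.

|AC| ∈ [14, 50]  (≈ [14.0000, 50.0000])

|AB| ∈ {32}
|BC| ∈ {18}
|AC| ∈ [14, 50]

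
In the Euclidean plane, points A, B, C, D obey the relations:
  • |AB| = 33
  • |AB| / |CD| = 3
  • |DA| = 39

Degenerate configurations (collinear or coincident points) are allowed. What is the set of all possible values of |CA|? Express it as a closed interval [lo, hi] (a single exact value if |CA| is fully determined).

|AB| ∈ {33}
|AD| ∈ {39}
|CD| ∈ {11}
|BD| ∈ [6, 72]
|AC| ∈ [28, 50]
|BC| ∈ [0, 83]

|CA| ∈ [28, 50]  (≈ [28.0000, 50.0000])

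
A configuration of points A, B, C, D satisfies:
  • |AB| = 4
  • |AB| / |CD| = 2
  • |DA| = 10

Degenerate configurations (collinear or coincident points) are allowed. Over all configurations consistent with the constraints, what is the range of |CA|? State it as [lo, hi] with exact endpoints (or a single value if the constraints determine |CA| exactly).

|AB| ∈ {4}
|AD| ∈ {10}
|CD| ∈ {2}
|BD| ∈ [6, 14]
|AC| ∈ [8, 12]
|BC| ∈ [4, 16]

|CA| ∈ [8, 12]  (≈ [8.0000, 12.0000])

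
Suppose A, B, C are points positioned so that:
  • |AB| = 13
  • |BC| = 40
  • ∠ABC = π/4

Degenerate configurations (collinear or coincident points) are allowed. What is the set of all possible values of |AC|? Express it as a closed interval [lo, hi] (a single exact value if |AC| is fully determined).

|AC| = √(1769 - 520·√(2))  (≈ 32.1498)

|AB| ∈ {13}
|BC| ∈ {40}
|AC| ∈ {√(1769 - 520·√(2))}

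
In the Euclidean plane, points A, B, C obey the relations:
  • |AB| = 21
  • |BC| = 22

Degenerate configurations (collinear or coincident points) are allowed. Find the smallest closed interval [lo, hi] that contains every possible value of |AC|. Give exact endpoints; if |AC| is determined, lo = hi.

|AC| ∈ [1, 43]  (≈ [1.0000, 43.0000])

|AB| ∈ {21}
|BC| ∈ {22}
|AC| ∈ [1, 43]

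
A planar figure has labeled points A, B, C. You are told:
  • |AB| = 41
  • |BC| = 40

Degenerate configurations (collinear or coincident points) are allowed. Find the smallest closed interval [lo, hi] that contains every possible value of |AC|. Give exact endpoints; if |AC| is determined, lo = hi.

|AC| ∈ [1, 81]  (≈ [1.0000, 81.0000])

|AB| ∈ {41}
|BC| ∈ {40}
|AC| ∈ [1, 81]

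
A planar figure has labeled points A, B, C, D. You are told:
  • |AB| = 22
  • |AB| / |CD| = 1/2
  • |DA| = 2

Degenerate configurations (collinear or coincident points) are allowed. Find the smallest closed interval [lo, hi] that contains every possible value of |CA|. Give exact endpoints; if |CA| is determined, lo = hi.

|CA| ∈ [42, 46]  (≈ [42.0000, 46.0000])

|AB| ∈ {22}
|AD| ∈ {2}
|CD| ∈ {44}
|BD| ∈ [20, 24]
|AC| ∈ [42, 46]
|BC| ∈ [20, 68]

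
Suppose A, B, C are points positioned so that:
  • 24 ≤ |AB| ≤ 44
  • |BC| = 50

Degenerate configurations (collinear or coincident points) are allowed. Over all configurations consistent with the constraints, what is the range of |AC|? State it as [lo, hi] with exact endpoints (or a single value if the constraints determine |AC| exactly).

|AC| ∈ [6, 94]  (≈ [6.0000, 94.0000])

|AB| ∈ [24, 44]
|BC| ∈ {50}
|AC| ∈ [6, 94]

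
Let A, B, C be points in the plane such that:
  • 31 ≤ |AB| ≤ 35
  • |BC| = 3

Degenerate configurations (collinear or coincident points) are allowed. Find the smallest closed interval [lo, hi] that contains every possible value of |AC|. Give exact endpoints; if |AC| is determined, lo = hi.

|AC| ∈ [28, 38]  (≈ [28.0000, 38.0000])

|AB| ∈ [31, 35]
|BC| ∈ {3}
|AC| ∈ [28, 38]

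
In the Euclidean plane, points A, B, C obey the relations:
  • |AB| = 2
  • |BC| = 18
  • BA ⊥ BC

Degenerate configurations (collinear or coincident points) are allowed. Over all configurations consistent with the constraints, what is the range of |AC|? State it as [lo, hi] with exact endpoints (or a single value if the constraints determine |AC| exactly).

|AC| = 2·√(82)  (≈ 18.1108)

|AB| ∈ {2}
|BC| ∈ {18}
|AC| ∈ {2·√(82)}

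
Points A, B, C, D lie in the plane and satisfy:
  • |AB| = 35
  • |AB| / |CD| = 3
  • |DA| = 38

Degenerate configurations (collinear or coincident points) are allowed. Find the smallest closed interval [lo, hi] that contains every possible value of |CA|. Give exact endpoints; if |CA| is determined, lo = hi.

|AB| ∈ {35}
|AD| ∈ {38}
|CD| ∈ {35/3}
|BD| ∈ [3, 73]
|AC| ∈ [79/3, 149/3]
|BC| ∈ [0, 254/3]

|CA| ∈ [79/3, 149/3]  (≈ [26.3333, 49.6667])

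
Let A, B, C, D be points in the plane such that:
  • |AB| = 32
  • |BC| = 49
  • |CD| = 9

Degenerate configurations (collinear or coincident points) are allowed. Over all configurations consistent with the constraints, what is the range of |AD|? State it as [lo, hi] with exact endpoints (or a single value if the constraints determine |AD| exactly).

|AB| ∈ {32}
|BC| ∈ {49}
|CD| ∈ {9}
|AC| ∈ [17, 81]
|BD| ∈ [40, 58]
|AD| ∈ [8, 90]

|AD| ∈ [8, 90]  (≈ [8.0000, 90.0000])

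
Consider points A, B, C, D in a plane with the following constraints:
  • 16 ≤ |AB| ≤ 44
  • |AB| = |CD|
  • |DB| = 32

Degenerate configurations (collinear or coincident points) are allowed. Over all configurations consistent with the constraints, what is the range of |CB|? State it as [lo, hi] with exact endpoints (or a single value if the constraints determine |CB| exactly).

|AB| ∈ [16, 44]
|BD| ∈ {32}
|CD| ∈ [16, 44]
|AD| ∈ [0, 76]
|BC| ∈ [0, 76]
|AC| ∈ [0, 120]

|CB| ∈ [0, 76]  (≈ [0.0000, 76.0000])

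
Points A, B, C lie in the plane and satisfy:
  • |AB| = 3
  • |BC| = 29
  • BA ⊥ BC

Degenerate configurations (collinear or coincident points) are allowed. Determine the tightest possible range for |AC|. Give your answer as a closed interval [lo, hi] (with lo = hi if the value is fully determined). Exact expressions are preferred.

|AC| = 5·√(34)  (≈ 29.1548)

|AB| ∈ {3}
|BC| ∈ {29}
|AC| ∈ {5·√(34)}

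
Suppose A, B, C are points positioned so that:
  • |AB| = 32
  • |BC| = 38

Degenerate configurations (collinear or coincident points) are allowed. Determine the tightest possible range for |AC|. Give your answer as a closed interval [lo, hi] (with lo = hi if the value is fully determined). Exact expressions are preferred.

|AB| ∈ {32}
|BC| ∈ {38}
|AC| ∈ [6, 70]

|AC| ∈ [6, 70]  (≈ [6.0000, 70.0000])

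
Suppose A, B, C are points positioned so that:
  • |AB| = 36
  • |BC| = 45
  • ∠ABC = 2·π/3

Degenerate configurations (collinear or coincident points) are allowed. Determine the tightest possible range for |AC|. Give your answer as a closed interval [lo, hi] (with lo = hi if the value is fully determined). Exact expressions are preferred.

|AB| ∈ {36}
|BC| ∈ {45}
|AC| ∈ {9·√(61)}

|AC| = 9·√(61)  (≈ 70.2922)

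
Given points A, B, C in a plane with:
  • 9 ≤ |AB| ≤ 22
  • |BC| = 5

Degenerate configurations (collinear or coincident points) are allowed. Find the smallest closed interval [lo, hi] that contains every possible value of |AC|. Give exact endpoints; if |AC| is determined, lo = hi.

|AB| ∈ [9, 22]
|BC| ∈ {5}
|AC| ∈ [4, 27]

|AC| ∈ [4, 27]  (≈ [4.0000, 27.0000])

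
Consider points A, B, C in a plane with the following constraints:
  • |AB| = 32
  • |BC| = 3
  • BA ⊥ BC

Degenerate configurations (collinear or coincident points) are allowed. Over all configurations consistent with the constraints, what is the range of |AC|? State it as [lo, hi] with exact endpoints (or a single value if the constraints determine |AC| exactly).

|AB| ∈ {32}
|BC| ∈ {3}
|AC| ∈ {√(1033)}

|AC| = √(1033)  (≈ 32.1403)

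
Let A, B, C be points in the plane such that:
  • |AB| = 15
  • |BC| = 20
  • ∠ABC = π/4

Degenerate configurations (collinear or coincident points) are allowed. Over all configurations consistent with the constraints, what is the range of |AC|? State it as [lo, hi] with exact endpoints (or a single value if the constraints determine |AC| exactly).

|AC| = 5·√(25 - 12·√(2))  (≈ 14.1681)

|AB| ∈ {15}
|BC| ∈ {20}
|AC| ∈ {5·√(25 - 12·√(2))}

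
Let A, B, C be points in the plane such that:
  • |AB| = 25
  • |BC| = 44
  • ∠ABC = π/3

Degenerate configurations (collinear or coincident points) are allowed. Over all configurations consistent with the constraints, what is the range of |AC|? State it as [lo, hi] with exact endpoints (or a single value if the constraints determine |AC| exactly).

|AB| ∈ {25}
|BC| ∈ {44}
|AC| ∈ {√(1461)}

|AC| = √(1461)  (≈ 38.2230)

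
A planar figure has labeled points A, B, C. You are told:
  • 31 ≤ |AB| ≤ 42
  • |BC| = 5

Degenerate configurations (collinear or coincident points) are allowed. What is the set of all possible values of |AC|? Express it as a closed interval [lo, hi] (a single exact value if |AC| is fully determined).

|AC| ∈ [26, 47]  (≈ [26.0000, 47.0000])

|AB| ∈ [31, 42]
|BC| ∈ {5}
|AC| ∈ [26, 47]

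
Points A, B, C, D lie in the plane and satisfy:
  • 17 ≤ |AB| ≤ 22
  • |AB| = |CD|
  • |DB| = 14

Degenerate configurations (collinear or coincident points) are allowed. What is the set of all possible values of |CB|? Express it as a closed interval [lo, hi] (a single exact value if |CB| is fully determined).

|AB| ∈ [17, 22]
|BD| ∈ {14}
|CD| ∈ [17, 22]
|AD| ∈ [3, 36]
|BC| ∈ [3, 36]
|AC| ∈ [0, 58]

|CB| ∈ [3, 36]  (≈ [3.0000, 36.0000])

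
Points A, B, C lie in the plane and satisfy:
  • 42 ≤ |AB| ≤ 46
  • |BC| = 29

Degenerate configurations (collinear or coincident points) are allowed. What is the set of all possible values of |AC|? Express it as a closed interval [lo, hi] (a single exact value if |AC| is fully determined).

|AB| ∈ [42, 46]
|BC| ∈ {29}
|AC| ∈ [13, 75]

|AC| ∈ [13, 75]  (≈ [13.0000, 75.0000])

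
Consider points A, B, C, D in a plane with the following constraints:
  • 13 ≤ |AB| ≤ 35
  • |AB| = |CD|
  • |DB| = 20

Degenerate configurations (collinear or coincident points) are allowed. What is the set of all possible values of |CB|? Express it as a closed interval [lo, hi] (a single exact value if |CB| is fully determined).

|CB| ∈ [0, 55]  (≈ [0.0000, 55.0000])

|AB| ∈ [13, 35]
|BD| ∈ {20}
|CD| ∈ [13, 35]
|AD| ∈ [0, 55]
|BC| ∈ [0, 55]
|AC| ∈ [0, 90]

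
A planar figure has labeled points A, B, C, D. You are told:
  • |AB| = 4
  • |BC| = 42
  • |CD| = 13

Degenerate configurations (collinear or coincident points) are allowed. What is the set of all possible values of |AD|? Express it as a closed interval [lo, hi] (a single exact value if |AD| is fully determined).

|AD| ∈ [25, 59]  (≈ [25.0000, 59.0000])

|AB| ∈ {4}
|BC| ∈ {42}
|CD| ∈ {13}
|AC| ∈ [38, 46]
|BD| ∈ [29, 55]
|AD| ∈ [25, 59]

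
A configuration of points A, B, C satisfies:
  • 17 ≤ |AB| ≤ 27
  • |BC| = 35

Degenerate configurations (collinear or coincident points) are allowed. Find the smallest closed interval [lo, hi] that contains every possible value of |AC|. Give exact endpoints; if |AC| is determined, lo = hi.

|AB| ∈ [17, 27]
|BC| ∈ {35}
|AC| ∈ [8, 62]

|AC| ∈ [8, 62]  (≈ [8.0000, 62.0000])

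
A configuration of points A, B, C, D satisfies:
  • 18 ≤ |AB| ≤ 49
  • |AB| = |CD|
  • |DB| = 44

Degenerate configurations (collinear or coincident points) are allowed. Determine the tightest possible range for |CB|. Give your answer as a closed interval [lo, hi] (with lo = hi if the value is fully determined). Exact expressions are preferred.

|AB| ∈ [18, 49]
|BD| ∈ {44}
|CD| ∈ [18, 49]
|AD| ∈ [0, 93]
|BC| ∈ [0, 93]
|AC| ∈ [0, 142]

|CB| ∈ [0, 93]  (≈ [0.0000, 93.0000])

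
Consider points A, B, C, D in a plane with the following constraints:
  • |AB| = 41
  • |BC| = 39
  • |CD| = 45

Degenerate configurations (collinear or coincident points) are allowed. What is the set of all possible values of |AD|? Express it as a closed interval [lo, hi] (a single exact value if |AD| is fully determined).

|AD| ∈ [0, 125]  (≈ [0.0000, 125.0000])

|AB| ∈ {41}
|BC| ∈ {39}
|CD| ∈ {45}
|AC| ∈ [2, 80]
|BD| ∈ [6, 84]
|AD| ∈ [0, 125]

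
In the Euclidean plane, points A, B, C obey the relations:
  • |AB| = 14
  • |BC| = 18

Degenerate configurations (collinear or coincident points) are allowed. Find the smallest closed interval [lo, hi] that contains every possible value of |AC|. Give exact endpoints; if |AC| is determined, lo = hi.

|AB| ∈ {14}
|BC| ∈ {18}
|AC| ∈ [4, 32]

|AC| ∈ [4, 32]  (≈ [4.0000, 32.0000])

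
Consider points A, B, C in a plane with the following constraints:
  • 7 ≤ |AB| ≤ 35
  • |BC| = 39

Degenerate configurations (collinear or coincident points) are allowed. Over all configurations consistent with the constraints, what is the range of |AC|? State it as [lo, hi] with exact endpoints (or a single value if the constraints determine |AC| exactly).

|AB| ∈ [7, 35]
|BC| ∈ {39}
|AC| ∈ [4, 74]

|AC| ∈ [4, 74]  (≈ [4.0000, 74.0000])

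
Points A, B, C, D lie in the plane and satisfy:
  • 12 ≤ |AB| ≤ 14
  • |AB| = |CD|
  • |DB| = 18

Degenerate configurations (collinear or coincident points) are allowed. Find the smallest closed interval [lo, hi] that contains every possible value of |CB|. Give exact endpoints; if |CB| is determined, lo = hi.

|AB| ∈ [12, 14]
|BD| ∈ {18}
|CD| ∈ [12, 14]
|AD| ∈ [4, 32]
|BC| ∈ [4, 32]
|AC| ∈ [0, 46]

|CB| ∈ [4, 32]  (≈ [4.0000, 32.0000])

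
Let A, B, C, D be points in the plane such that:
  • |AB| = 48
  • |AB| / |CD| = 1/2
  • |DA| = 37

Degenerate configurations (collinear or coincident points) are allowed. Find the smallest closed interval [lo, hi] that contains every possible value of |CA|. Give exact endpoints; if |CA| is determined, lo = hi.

|CA| ∈ [59, 133]  (≈ [59.0000, 133.0000])

|AB| ∈ {48}
|AD| ∈ {37}
|CD| ∈ {96}
|BD| ∈ [11, 85]
|AC| ∈ [59, 133]
|BC| ∈ [11, 181]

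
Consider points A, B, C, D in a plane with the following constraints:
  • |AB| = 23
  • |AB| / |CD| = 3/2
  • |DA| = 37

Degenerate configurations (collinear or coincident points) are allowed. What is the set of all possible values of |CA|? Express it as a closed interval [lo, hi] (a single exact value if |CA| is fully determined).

|AB| ∈ {23}
|AD| ∈ {37}
|CD| ∈ {46/3}
|BD| ∈ [14, 60]
|AC| ∈ [65/3, 157/3]
|BC| ∈ [0, 226/3]

|CA| ∈ [65/3, 157/3]  (≈ [21.6667, 52.3333])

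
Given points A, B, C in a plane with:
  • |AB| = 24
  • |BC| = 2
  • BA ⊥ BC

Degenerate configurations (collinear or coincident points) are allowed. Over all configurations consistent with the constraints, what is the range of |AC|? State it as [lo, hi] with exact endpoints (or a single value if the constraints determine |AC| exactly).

|AC| = 2·√(145)  (≈ 24.0832)

|AB| ∈ {24}
|BC| ∈ {2}
|AC| ∈ {2·√(145)}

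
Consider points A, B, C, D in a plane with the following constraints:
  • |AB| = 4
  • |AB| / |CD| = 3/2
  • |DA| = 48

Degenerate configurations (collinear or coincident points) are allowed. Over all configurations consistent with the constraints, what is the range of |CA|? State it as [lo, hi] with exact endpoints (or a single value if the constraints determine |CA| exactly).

|AB| ∈ {4}
|AD| ∈ {48}
|CD| ∈ {8/3}
|BD| ∈ [44, 52]
|AC| ∈ [136/3, 152/3]
|BC| ∈ [124/3, 164/3]

|CA| ∈ [136/3, 152/3]  (≈ [45.3333, 50.6667])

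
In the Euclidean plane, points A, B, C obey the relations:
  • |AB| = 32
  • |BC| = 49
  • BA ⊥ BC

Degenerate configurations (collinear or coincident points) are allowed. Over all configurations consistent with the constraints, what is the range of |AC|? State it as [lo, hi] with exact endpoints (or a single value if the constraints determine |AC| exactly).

|AC| = 5·√(137)  (≈ 58.5235)

|AB| ∈ {32}
|BC| ∈ {49}
|AC| ∈ {5·√(137)}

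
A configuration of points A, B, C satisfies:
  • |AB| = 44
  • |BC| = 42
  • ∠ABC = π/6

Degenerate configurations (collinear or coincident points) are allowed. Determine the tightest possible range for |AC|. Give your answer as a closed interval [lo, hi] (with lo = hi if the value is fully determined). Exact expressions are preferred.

|AC| = 2·√(925 - 462·√(3))  (≈ 22.3421)

|AB| ∈ {44}
|BC| ∈ {42}
|AC| ∈ {2·√(925 - 462·√(3))}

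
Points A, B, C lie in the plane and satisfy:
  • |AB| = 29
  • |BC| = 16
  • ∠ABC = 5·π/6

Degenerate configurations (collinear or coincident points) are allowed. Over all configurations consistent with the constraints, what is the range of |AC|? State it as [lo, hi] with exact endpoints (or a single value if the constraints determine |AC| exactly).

|AB| ∈ {29}
|BC| ∈ {16}
|AC| ∈ {√(464·√(3) + 1097)}

|AC| = √(464·√(3) + 1097)  (≈ 43.5967)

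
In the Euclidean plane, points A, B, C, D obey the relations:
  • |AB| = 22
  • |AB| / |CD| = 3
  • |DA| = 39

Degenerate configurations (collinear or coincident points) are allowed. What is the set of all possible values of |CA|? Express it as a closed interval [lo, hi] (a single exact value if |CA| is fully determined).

|CA| ∈ [95/3, 139/3]  (≈ [31.6667, 46.3333])

|AB| ∈ {22}
|AD| ∈ {39}
|CD| ∈ {22/3}
|BD| ∈ [17, 61]
|AC| ∈ [95/3, 139/3]
|BC| ∈ [29/3, 205/3]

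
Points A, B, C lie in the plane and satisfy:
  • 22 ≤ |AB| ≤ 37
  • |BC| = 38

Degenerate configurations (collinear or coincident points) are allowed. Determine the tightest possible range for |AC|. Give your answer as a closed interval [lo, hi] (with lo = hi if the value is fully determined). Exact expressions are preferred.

|AC| ∈ [1, 75]  (≈ [1.0000, 75.0000])

|AB| ∈ [22, 37]
|BC| ∈ {38}
|AC| ∈ [1, 75]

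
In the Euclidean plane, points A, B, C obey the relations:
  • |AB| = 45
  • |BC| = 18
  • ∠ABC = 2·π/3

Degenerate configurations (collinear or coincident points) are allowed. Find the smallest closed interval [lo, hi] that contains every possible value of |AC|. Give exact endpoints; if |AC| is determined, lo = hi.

|AB| ∈ {45}
|BC| ∈ {18}
|AC| ∈ {9·√(39)}

|AC| = 9·√(39)  (≈ 56.2050)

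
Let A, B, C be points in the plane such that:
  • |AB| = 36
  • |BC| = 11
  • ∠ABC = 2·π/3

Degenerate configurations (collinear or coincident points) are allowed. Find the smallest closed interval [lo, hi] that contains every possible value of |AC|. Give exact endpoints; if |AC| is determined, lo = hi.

|AC| = 7·√(37)  (≈ 42.5793)

|AB| ∈ {36}
|BC| ∈ {11}
|AC| ∈ {7·√(37)}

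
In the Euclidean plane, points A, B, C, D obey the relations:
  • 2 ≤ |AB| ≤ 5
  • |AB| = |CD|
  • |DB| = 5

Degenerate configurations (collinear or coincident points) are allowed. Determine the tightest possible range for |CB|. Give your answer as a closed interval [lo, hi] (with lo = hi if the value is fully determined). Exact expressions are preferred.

|AB| ∈ [2, 5]
|BD| ∈ {5}
|CD| ∈ [2, 5]
|AD| ∈ [0, 10]
|BC| ∈ [0, 10]
|AC| ∈ [0, 15]

|CB| ∈ [0, 10]  (≈ [0.0000, 10.0000])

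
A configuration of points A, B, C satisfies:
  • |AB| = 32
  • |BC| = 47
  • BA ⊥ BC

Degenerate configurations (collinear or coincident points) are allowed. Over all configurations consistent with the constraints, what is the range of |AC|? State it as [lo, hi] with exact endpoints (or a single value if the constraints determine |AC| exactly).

|AB| ∈ {32}
|BC| ∈ {47}
|AC| ∈ {√(3233)}

|AC| = √(3233)  (≈ 56.8595)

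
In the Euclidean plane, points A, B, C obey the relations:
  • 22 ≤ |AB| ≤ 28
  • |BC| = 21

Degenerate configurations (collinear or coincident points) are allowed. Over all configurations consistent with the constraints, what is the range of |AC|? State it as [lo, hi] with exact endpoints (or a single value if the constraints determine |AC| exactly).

|AC| ∈ [1, 49]  (≈ [1.0000, 49.0000])

|AB| ∈ [22, 28]
|BC| ∈ {21}
|AC| ∈ [1, 49]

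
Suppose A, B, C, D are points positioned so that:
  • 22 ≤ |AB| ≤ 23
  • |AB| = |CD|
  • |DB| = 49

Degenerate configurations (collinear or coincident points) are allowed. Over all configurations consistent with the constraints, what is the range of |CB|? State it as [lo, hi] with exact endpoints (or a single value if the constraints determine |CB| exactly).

|AB| ∈ [22, 23]
|BD| ∈ {49}
|CD| ∈ [22, 23]
|AD| ∈ [26, 72]
|BC| ∈ [26, 72]
|AC| ∈ [3, 95]

|CB| ∈ [26, 72]  (≈ [26.0000, 72.0000])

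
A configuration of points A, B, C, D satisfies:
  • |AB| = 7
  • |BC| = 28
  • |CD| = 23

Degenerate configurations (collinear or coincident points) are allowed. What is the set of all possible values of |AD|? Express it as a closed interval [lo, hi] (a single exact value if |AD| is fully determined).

|AB| ∈ {7}
|BC| ∈ {28}
|CD| ∈ {23}
|AC| ∈ [21, 35]
|BD| ∈ [5, 51]
|AD| ∈ [0, 58]

|AD| ∈ [0, 58]  (≈ [0.0000, 58.0000])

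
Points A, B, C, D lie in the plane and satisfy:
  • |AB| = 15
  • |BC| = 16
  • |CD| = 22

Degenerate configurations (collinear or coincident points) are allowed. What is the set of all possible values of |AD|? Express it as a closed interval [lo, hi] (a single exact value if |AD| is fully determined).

|AD| ∈ [0, 53]  (≈ [0.0000, 53.0000])

|AB| ∈ {15}
|BC| ∈ {16}
|CD| ∈ {22}
|AC| ∈ [1, 31]
|BD| ∈ [6, 38]
|AD| ∈ [0, 53]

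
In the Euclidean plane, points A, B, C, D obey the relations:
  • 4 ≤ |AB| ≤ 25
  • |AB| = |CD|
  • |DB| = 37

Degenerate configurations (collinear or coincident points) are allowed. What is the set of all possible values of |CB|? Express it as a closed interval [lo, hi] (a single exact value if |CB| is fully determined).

|CB| ∈ [12, 62]  (≈ [12.0000, 62.0000])

|AB| ∈ [4, 25]
|BD| ∈ {37}
|CD| ∈ [4, 25]
|AD| ∈ [12, 62]
|BC| ∈ [12, 62]
|AC| ∈ [0, 87]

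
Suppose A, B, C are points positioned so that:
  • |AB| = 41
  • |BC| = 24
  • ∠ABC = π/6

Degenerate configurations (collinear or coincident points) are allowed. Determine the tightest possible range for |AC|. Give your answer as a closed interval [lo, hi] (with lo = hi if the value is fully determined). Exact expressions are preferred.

|AC| = √(2257 - 984·√(3))  (≈ 23.5088)

|AB| ∈ {41}
|BC| ∈ {24}
|AC| ∈ {√(2257 - 984·√(3))}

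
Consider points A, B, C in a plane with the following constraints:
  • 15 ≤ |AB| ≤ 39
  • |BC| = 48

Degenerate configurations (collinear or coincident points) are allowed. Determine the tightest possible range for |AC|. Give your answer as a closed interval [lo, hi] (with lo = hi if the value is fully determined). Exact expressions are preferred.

|AC| ∈ [9, 87]  (≈ [9.0000, 87.0000])

|AB| ∈ [15, 39]
|BC| ∈ {48}
|AC| ∈ [9, 87]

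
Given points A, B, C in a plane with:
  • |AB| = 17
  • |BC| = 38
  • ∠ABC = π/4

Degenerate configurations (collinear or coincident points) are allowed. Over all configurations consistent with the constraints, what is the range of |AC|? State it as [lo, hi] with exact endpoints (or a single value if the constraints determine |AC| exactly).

|AB| ∈ {17}
|BC| ∈ {38}
|AC| ∈ {√(1733 - 646·√(2))}

|AC| = √(1733 - 646·√(2))  (≈ 28.6255)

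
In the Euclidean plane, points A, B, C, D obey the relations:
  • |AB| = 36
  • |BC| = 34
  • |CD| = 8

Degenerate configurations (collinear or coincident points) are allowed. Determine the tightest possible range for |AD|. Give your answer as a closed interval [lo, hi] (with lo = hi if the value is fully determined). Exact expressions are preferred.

|AB| ∈ {36}
|BC| ∈ {34}
|CD| ∈ {8}
|AC| ∈ [2, 70]
|BD| ∈ [26, 42]
|AD| ∈ [0, 78]

|AD| ∈ [0, 78]  (≈ [0.0000, 78.0000])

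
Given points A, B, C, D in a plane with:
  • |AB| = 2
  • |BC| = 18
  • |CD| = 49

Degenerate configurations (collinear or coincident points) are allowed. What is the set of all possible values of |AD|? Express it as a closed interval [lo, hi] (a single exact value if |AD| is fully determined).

|AB| ∈ {2}
|BC| ∈ {18}
|CD| ∈ {49}
|AC| ∈ [16, 20]
|BD| ∈ [31, 67]
|AD| ∈ [29, 69]

|AD| ∈ [29, 69]  (≈ [29.0000, 69.0000])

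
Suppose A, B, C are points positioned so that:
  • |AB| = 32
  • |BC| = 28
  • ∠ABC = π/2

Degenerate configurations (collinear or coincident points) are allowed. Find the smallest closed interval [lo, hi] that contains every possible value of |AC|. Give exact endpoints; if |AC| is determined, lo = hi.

|AB| ∈ {32}
|BC| ∈ {28}
|AC| ∈ {4·√(113)}

|AC| = 4·√(113)  (≈ 42.5206)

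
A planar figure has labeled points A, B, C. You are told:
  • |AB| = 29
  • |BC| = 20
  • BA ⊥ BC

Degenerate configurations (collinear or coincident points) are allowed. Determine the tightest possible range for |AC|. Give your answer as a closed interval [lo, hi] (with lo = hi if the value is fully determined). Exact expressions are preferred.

|AB| ∈ {29}
|BC| ∈ {20}
|AC| ∈ {√(1241)}

|AC| = √(1241)  (≈ 35.2278)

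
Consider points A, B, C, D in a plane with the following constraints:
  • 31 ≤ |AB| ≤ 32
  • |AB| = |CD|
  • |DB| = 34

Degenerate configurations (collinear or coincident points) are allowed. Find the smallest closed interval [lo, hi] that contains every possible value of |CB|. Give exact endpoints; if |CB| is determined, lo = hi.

|AB| ∈ [31, 32]
|BD| ∈ {34}
|CD| ∈ [31, 32]
|AD| ∈ [2, 66]
|BC| ∈ [2, 66]
|AC| ∈ [0, 98]

|CB| ∈ [2, 66]  (≈ [2.0000, 66.0000])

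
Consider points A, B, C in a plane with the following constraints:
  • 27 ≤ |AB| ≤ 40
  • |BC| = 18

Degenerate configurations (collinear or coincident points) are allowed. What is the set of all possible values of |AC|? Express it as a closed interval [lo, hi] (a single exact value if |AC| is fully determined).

|AC| ∈ [9, 58]  (≈ [9.0000, 58.0000])

|AB| ∈ [27, 40]
|BC| ∈ {18}
|AC| ∈ [9, 58]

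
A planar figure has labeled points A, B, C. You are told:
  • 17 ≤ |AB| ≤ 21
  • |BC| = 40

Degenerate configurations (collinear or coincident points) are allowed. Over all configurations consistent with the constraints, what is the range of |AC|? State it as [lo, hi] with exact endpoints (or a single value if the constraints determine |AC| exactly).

|AC| ∈ [19, 61]  (≈ [19.0000, 61.0000])

|AB| ∈ [17, 21]
|BC| ∈ {40}
|AC| ∈ [19, 61]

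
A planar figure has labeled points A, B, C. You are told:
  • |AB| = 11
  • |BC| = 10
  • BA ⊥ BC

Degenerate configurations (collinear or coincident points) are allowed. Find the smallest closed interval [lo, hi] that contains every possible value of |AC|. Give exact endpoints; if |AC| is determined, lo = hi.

|AB| ∈ {11}
|BC| ∈ {10}
|AC| ∈ {√(221)}

|AC| = √(221)  (≈ 14.8661)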